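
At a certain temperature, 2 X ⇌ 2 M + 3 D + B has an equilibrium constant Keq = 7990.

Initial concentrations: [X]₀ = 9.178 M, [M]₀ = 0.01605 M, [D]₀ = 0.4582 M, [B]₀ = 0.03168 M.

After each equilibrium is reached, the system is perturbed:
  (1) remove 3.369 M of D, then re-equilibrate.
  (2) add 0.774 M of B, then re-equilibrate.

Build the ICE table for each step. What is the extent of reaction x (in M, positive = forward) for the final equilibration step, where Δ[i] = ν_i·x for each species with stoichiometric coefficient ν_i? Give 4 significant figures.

Q₀ = 9.3198e-09 vs Keq = 7990 ⇒ Q<K, forward
Step 1:
                    X           M           D           B
  init          9.178     0.01605      0.4582     0.03168
  Δ            -5.912       5.912       8.869       2.956
  eq            3.266       5.928       9.327       2.988
  solve Keq expr → x = 2.956; check Q = 7990
Then remove 3.369 M of D.
Step 2:
                    X           M           D           B
  init          3.266       5.928       5.958       2.988
  Δ           -0.7219      0.7219       1.083       0.361
  eq            2.544        6.65       7.041       3.349
  solve Keq expr → x = 0.361; check Q = 7990
Then add 0.774 M of B.
Step 3:
                    X           M           D           B
  init          2.544        6.65       7.041       4.123
  Δ            0.1129     -0.1129     -0.1693    -0.05645
  eq            2.657       6.538       6.871       4.066
  solve Keq expr → x = -0.05645; check Q = 7990

x = -0.05645 M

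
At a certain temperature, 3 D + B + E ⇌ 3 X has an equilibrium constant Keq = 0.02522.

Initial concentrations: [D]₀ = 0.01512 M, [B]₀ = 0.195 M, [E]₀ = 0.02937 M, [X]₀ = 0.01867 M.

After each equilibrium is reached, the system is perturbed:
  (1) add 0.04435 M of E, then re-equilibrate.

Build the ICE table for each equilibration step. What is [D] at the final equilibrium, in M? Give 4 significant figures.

[D]_eq = 0.03147 M

Q₀ = 328.7 vs Keq = 0.02522 ⇒ Q>K, reverse
Step 1:
                   D          B          E          X
  Initial    0.01512      0.195    0.02937    0.01867
  Change     0.01687   0.005624   0.005624   -0.01687
  Equil      0.03199     0.2006    0.03499   0.001797
  solve Keq expr → x = -0.005624; check Q = 0.02522
Then add 0.04435 M of E.
Step 2:
                   D          B          E          X
  Initial    0.03199     0.2006    0.07934   0.001797
  Change  -5.2270e-04 -1.7423e-04 -1.7423e-04 5.2270e-04
  Equil      0.03147     0.2005    0.07917   0.002319
  solve Keq expr → x = 1.7423e-04; check Q = 0.02522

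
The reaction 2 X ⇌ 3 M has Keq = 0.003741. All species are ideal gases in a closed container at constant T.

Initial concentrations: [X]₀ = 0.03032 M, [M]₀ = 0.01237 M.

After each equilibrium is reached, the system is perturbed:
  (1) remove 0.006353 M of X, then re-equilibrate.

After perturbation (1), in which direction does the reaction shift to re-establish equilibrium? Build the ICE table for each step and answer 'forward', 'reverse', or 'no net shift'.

Direction: reverse

Q₀ = 0.002059 vs Keq = 0.003741 ⇒ Q<K, forward
Step 1:
                   X          M
  Initial    0.03032    0.01237
  Change   -0.001485   0.002227
  Equil      0.02884     0.0146
  solve Keq expr → x = 7.4248e-04; check Q = 0.003741
Then remove 0.006353 M of X.
Step 2:
                   X          M
  Initial    0.02248     0.0146
  Change    0.001198  -0.001796
  Equil      0.02368     0.0128
  solve Keq expr → x = -5.9879e-04; check Q = 0.003741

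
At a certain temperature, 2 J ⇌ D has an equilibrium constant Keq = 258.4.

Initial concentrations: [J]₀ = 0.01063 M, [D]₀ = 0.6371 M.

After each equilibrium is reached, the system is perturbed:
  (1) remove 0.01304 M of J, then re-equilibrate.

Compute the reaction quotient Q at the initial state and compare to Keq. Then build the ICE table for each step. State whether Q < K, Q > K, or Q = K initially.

Q₀ = 5638; Q > K (proceeds reverse)

Q₀ = 5638 vs Keq = 258.4 ⇒ Q>K, reverse
Step 1:
                   J          D
  I          0.01063     0.6371
  C          0.03827   -0.01914
  E           0.0489      0.618
  solve Keq expr → x = -0.01914; check Q = 258.4
Then remove 0.01304 M of J.
Step 2:
                   J          D
  I          0.03586      0.618
  C          0.01279  -0.006393
  E          0.04865     0.6116
  solve Keq expr → x = -0.006393; check Q = 258.4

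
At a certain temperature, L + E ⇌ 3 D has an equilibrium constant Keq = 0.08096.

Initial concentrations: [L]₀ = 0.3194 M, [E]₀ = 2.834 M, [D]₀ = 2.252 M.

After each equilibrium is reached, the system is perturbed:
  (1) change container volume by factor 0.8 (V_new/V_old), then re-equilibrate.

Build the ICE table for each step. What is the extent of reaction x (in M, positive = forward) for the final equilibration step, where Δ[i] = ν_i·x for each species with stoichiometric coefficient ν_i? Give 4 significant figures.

Q₀ = 12.62 vs Keq = 0.08096 ⇒ Q>K, reverse
Step 1:
                  L         E         D
  I          0.3194     2.834     2.252
  C          0.5446    0.5446    -1.634
  E           0.864     3.379    0.6183
  solve Keq expr → x = -0.5446; check Q = 0.08096
Then change container volume by factor 0.8 (V_new/V_old).
Step 2:
                  L         E         D
  I            1.08     4.223    0.7728
  C          0.0169    0.0169  -0.05071
  E           1.097      4.24    0.7221
  solve Keq expr → x = -0.0169; check Q = 0.08096

x = -0.0169 M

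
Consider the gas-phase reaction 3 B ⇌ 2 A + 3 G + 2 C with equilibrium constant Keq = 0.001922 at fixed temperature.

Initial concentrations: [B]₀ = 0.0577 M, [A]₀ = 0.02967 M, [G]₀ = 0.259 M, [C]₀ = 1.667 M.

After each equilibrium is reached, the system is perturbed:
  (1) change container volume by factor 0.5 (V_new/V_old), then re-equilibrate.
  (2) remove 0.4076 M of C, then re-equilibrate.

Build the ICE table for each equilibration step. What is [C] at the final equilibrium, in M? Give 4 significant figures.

[C]_eq = 2.872 M

Q₀ = 0.2212 vs Keq = 0.001922 ⇒ Q>K, reverse
Step 1:
                    B           A           G           C
  init         0.0577     0.02967       0.259       1.667
  Δ           0.03408    -0.02272    -0.03408    -0.02272
  eq          0.09178     0.00695      0.2249       1.644
  solve Keq expr → x = -0.01136; check Q = 0.001922
Then change container volume by factor 0.5 (V_new/V_old).
Step 2:
                    B           A           G           C
  init         0.1836      0.0139      0.4498       3.289
  Δ           0.01468   -0.009788    -0.01468   -0.009788
  eq           0.1982    0.004111      0.4352       3.279
  solve Keq expr → x = -0.004894; check Q = 0.001922
Then remove 0.4076 M of C.
Step 3:
                    B           A           G           C
  init         0.1982    0.004111      0.4352       2.871
  Δ       -8.1146e-04  5.4097e-04  8.1146e-04  5.4097e-04
  eq           0.1974    0.004652       0.436       2.872
  solve Keq expr → x = 2.7049e-04; check Q = 0.001922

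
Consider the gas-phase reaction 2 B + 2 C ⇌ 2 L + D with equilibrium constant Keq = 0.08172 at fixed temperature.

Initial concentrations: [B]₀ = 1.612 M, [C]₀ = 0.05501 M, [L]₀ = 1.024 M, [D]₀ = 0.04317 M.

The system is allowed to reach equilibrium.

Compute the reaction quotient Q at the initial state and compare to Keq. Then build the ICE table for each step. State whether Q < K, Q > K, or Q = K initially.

Q₀ = 5.757 vs Keq = 0.08172 ⇒ Q>K, reverse
Step 1:
                  B         C         L         D
  Initial     1.612   0.05501     1.024   0.04317
  Change    0.07724   0.07724  -0.07724  -0.03862
  Equil       1.689    0.1322    0.9468   0.00455
  solve Keq expr → x = -0.03862; check Q = 0.08172

Q₀ = 5.757; Q > K (proceeds reverse)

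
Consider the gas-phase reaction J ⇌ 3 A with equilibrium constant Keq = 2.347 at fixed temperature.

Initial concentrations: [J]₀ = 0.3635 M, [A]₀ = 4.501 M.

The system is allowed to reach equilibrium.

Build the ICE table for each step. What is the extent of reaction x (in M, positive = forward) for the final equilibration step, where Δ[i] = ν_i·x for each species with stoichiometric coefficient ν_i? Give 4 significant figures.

Q₀ = 250.9 vs Keq = 2.347 ⇒ Q>K, reverse
Step 1:
                   J          A
  init        0.3635      4.501
  Δ            1.008     -3.024
  eq           1.372      1.477
  solve Keq expr → x = -1.008; check Q = 2.347

x = -1.008 M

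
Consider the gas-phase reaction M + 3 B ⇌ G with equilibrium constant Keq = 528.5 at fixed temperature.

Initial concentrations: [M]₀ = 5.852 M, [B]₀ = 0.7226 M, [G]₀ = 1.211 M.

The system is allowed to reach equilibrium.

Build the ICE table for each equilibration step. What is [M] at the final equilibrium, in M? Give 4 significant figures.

Q₀ = 0.5485 vs Keq = 528.5 ⇒ Q<K, forward
Step 1:
                    M           B           G
  I             5.852      0.7226       1.211
  C           -0.2148     -0.6444      0.2148
  E             5.637     0.07822       1.426
  solve Keq expr → x = 0.2148; check Q = 528.5

[M]_eq = 5.637 M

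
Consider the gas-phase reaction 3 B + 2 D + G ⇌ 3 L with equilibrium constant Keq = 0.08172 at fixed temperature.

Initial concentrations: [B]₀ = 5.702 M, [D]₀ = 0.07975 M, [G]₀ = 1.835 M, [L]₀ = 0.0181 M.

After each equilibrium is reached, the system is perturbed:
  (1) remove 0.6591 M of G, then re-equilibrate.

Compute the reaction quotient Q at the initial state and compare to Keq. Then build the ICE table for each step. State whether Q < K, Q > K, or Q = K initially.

Q₀ = 2.7407e-06; Q < K (proceeds forward)

Q₀ = 2.7407e-06 vs Keq = 0.08172 ⇒ Q<K, forward
Step 1:
                   B          D          G          L
  init         5.702    0.07975      1.835     0.0181
  Δ          -0.1066   -0.07107   -0.03554     0.1066
  eq           5.595   0.008677      1.799     0.1247
  solve Keq expr → x = 0.03554; check Q = 0.08172
Then remove 0.6591 M of G.
Step 2:
                   B          D          G          L
  init         5.595   0.008677       1.14     0.1247
  Δ         0.002774   0.001849 9.2456e-04  -0.002774
  eq           5.598    0.01053      1.141     0.1219
  solve Keq expr → x = -9.2456e-04; check Q = 0.08172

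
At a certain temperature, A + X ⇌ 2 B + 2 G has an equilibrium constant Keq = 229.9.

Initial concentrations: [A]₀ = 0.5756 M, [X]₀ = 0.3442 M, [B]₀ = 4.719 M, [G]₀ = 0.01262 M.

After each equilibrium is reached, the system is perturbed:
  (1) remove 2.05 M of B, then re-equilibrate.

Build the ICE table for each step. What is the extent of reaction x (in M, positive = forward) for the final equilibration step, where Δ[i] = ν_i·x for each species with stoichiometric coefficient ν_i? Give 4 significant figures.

Q₀ = 0.0179 vs Keq = 229.9 ⇒ Q<K, forward
Step 1:
                   A          X          B          G
  I           0.5756     0.3442      4.719    0.01262
  C          -0.2493    -0.2493     0.4987     0.4987
  E           0.3263    0.09487      5.218     0.5113
  solve Keq expr → x = 0.2493; check Q = 229.9
Then remove 2.05 M of B.
Step 2:
                   A          X          B          G
  I           0.3263    0.09487      3.168     0.5113
  C          -0.0393    -0.0393    0.07859    0.07859
  E            0.287    0.05558      3.246     0.5899
  solve Keq expr → x = 0.0393; check Q = 229.9

x = 0.0393 M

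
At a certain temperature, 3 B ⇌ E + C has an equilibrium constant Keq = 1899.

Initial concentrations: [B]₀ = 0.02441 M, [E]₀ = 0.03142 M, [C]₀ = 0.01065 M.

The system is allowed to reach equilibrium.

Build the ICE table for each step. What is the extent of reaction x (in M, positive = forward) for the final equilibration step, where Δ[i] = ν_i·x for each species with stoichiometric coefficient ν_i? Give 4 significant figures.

Q₀ = 23.01 vs Keq = 1899 ⇒ Q<K, forward
Step 1:
                    B           E           C
  I           0.02441     0.03142     0.01065
  C          -0.01754    0.005848    0.005848
  E          0.006867     0.03727      0.0165
  solve Keq expr → x = 0.005848; check Q = 1899

x = 0.005848 M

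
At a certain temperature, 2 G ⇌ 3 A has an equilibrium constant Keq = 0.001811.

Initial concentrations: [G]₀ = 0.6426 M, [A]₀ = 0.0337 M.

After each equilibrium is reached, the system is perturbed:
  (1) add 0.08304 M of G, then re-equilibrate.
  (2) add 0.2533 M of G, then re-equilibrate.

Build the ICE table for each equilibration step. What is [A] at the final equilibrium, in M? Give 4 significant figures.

[A]_eq = 0.1157 M

Q₀ = 9.2685e-05 vs Keq = 0.001811 ⇒ Q<K, forward
Step 1:
                    G           A
  Initial      0.6426      0.0337
  Change     -0.03578     0.05367
  Equil        0.6068     0.08737
  solve Keq expr → x = 0.01789; check Q = 0.001811
Then add 0.08304 M of G.
Step 2:
                    G           A
  Initial      0.6899     0.08737
  Change    -0.004899    0.007348
  Equil         0.685     0.09471
  solve Keq expr → x = 0.002449; check Q = 0.001811
Then add 0.2533 M of G.
Step 3:
                    G           A
  Initial      0.9383     0.09471
  Change     -0.01396     0.02094
  Equil        0.9243      0.1157
  solve Keq expr → x = 0.006982; check Q = 0.001811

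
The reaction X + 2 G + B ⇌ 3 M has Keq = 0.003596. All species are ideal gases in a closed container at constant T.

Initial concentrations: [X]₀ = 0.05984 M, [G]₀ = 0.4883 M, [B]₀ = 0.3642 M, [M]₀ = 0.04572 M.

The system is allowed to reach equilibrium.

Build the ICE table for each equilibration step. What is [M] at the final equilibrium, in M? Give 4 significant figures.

Q₀ = 0.01839 vs Keq = 0.003596 ⇒ Q>K, reverse
Step 1:
                  X         G         B         M
  I         0.05984    0.4883    0.3642   0.04572
  C        0.005915   0.01183  0.005915  -0.01775
  E         0.06576    0.5001    0.3701   0.02797
  solve Keq expr → x = -0.005915; check Q = 0.003596

[M]_eq = 0.02797 M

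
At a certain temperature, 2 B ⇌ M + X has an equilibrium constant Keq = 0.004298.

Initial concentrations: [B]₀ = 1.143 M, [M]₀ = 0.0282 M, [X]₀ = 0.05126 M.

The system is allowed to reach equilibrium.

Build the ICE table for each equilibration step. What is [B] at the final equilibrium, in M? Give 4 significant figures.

[B]_eq = 1.079 M

Q₀ = 0.001106 vs Keq = 0.004298 ⇒ Q<K, forward
Step 1:
                    B           M           X
  Initial       1.143      0.0282     0.05126
  Change      -0.0639     0.03195     0.03195
  Equil         1.079     0.06015     0.08321
  solve Keq expr → x = 0.03195; check Q = 0.004298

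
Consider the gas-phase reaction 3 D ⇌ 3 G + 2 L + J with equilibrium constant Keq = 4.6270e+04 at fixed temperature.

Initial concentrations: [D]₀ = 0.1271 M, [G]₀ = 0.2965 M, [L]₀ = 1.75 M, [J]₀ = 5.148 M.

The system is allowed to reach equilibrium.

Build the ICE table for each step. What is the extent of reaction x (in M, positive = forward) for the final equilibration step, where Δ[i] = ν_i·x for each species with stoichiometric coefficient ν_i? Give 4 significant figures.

Q₀ = 200.1 vs Keq = 4.6270e+04 ⇒ Q<K, forward
Step 1:
                    D           G           L           J
  init         0.1271      0.2965        1.75       5.148
  Δ          -0.09875     0.09875     0.06583     0.03292
  eq          0.02835      0.3952       1.816       5.181
  solve Keq expr → x = 0.03292; check Q = 4.6270e+04

x = 0.03292 M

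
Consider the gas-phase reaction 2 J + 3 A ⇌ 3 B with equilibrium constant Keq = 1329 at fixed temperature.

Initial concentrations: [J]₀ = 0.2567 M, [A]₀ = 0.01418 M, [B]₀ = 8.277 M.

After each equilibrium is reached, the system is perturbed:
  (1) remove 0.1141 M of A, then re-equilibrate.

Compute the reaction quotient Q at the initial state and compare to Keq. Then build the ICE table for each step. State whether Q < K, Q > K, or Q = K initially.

Q₀ = 3.0181e+09 vs Keq = 1329 ⇒ Q>K, reverse
Step 1:
                  J         A         B
  I          0.2567   0.01418     8.277
  C          0.5255    0.7882   -0.7882
  E          0.7822    0.8024     7.489
  solve Keq expr → x = -0.2627; check Q = 1329
Then remove 0.1141 M of A.
Step 2:
                  J         A         B
  I          0.7822    0.6883     7.489
  C         0.04952   0.07428  -0.07428
  E          0.8317    0.7626     7.415
  solve Keq expr → x = -0.02476; check Q = 1329

Q₀ = 3.0181e+09; Q > K (proceeds reverse)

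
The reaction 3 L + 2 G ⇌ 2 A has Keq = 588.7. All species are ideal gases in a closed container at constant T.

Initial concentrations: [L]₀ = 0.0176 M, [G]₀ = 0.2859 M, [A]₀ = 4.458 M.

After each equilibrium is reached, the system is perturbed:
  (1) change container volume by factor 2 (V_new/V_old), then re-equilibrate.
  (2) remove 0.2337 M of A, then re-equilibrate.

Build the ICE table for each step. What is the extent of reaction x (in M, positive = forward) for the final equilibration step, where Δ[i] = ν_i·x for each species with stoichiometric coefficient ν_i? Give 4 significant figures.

Q₀ = 4.4598e+07 vs Keq = 588.7 ⇒ Q>K, reverse
Step 1:
                   L          G          A
  init        0.0176     0.2859      4.458
  Δ           0.4306      0.287     -0.287
  eq          0.4482     0.5729      4.171
  solve Keq expr → x = -0.1435; check Q = 588.7
Then change container volume by factor 2 (V_new/V_old).
Step 2:
                   L          G          A
  init        0.2241     0.2865      2.085
  Δ           0.1374    0.09161   -0.09161
  eq          0.3615     0.3781      1.994
  solve Keq expr → x = -0.0458; check Q = 588.7
Then remove 0.2337 M of A.
Step 3:
                   L          G          A
  init        0.3615     0.3781       1.76
  Δ         -0.01937   -0.01291    0.01291
  eq          0.3421     0.3652      1.773
  solve Keq expr → x = 0.006457; check Q = 588.7

x = 0.006457 M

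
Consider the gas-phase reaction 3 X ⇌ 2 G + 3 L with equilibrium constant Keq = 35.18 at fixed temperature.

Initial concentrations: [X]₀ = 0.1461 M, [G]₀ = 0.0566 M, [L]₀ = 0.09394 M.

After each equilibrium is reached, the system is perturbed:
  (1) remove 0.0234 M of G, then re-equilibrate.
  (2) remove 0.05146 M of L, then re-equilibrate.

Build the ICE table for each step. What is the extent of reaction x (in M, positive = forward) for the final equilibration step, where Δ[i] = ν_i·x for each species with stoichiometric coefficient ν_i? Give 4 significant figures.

x = 0.001132 M

Q₀ = 8.5160e-04 vs Keq = 35.18 ⇒ Q<K, forward
Step 1:
                  X         G         L
  Initial    0.1461    0.0566   0.09394
  Change    -0.1277   0.08514    0.1277
  Equil     0.01839    0.1417    0.2217
  solve Keq expr → x = 0.04257; check Q = 35.18
Then remove 0.0234 M of G.
Step 2:
                  X         G         L
  Initial   0.01839    0.1183    0.2217
  Change  -0.001836  0.001224  0.001836
  Equil     0.01655    0.1196    0.2235
  solve Keq expr → x = 6.1198e-04; check Q = 35.18
Then remove 0.05146 M of L.
Step 3:
                  X         G         L
  Initial   0.01655    0.1196     0.172
  Change  -0.003396  0.002264  0.003396
  Equil     0.01316    0.1218    0.1754
  solve Keq expr → x = 0.001132; check Q = 35.18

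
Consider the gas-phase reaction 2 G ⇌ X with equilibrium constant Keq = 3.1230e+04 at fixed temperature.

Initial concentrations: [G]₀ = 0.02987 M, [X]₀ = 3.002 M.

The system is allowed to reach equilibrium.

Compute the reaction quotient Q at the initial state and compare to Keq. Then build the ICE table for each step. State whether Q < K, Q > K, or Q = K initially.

Q₀ = 3365 vs Keq = 3.1230e+04 ⇒ Q<K, forward
Step 1:
                    G           X
  init        0.02987       3.002
  Δ          -0.02005     0.01002
  eq         0.009821       3.012
  solve Keq expr → x = 0.01002; check Q = 3.1230e+04

Q₀ = 3365; Q < K (proceeds forward)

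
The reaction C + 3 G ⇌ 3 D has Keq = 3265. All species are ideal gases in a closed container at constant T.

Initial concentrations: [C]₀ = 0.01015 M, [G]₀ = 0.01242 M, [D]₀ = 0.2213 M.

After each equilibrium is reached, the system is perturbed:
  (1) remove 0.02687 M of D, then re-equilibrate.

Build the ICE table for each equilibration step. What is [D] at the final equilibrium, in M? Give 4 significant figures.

[D]_eq = 0.1656 M

Q₀ = 5.5733e+05 vs Keq = 3265 ⇒ Q>K, reverse
Step 1:
                  C         G         D
  Initial   0.01015   0.01242    0.2213
  Change    0.01111   0.03332  -0.03332
  Equil     0.02126   0.04574     0.188
  solve Keq expr → x = -0.01111; check Q = 3265
Then remove 0.02687 M of D.
Step 2:
                  C         G         D
  Initial   0.02126   0.04574    0.1611
  Change  -0.001488 -0.004465  0.004465
  Equil     0.01977   0.04128    0.1656
  solve Keq expr → x = 0.001488; check Q = 3265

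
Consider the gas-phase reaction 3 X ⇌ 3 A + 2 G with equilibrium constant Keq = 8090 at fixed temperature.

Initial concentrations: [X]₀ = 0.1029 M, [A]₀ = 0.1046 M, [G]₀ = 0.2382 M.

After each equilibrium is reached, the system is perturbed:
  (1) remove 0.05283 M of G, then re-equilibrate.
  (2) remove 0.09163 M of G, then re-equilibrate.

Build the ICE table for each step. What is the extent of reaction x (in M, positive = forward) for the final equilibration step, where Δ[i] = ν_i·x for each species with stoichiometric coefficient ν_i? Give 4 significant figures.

Q₀ = 0.0596 vs Keq = 8090 ⇒ Q<K, forward
Step 1:
                  X         A         G
  init       0.1029    0.1046    0.2382
  Δ        -0.09833   0.09833   0.06555
  eq       0.004568    0.2029    0.3038
  solve Keq expr → x = 0.03278; check Q = 8090
Then remove 0.05283 M of G.
Step 2:
                  X         A         G
  init     0.004568    0.2029    0.2509
  Δ       -5.3198e-04 5.3198e-04 3.5465e-04
  eq       0.004036    0.2035    0.2513
  solve Keq expr → x = 1.7733e-04; check Q = 8090
Then remove 0.09163 M of G.
Step 3:
                  X         A         G
  init     0.004036    0.2035    0.1596
  Δ       -0.001029  0.001029 6.8633e-04
  eq       0.003006    0.2045    0.1603
  solve Keq expr → x = 3.4317e-04; check Q = 8090

x = 3.4317e-04 M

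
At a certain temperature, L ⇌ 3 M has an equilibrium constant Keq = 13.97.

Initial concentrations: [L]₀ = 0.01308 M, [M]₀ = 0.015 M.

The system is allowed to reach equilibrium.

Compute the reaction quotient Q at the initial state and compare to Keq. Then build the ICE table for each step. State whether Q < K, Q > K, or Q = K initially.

Q₀ = 2.5803e-04; Q < K (proceeds forward)

Q₀ = 2.5803e-04 vs Keq = 13.97 ⇒ Q<K, forward
Step 1:
                    L           M
  Initial     0.01308       0.015
  Change     -0.01307     0.03921
  Equil    1.1401e-05     0.05421
  solve Keq expr → x = 0.01307; check Q = 13.97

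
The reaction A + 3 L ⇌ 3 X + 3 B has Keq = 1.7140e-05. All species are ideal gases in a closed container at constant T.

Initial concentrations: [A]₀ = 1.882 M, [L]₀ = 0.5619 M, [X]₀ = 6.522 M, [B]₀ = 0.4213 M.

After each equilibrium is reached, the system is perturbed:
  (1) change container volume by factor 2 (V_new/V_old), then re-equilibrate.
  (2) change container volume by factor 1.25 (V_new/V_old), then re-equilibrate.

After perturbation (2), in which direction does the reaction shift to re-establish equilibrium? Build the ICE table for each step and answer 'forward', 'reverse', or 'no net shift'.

Q₀ = 62.13 vs Keq = 1.7140e-05 ⇒ Q>K, reverse
Step 1:
                    A           L           X           B
  I             1.882      0.5619       6.522      0.4213
  C            0.1387      0.4161     -0.4161     -0.4161
  E             2.021       0.978       6.106    0.005221
  solve Keq expr → x = -0.1387; check Q = 1.7140e-05
Then change container volume by factor 2 (V_new/V_old).
Step 2:
                    A           L           X           B
  I              1.01       0.489       3.053     0.00261
  C       -5.0593e-04   -0.001518    0.001518    0.001518
  E              1.01      0.4875       3.054    0.004128
  solve Keq expr → x = 5.0593e-04; check Q = 1.7140e-05
Then change container volume by factor 1.25 (V_new/V_old).
Step 3:
                    A           L           X           B
  I            0.8079        0.39       2.444    0.003303
  C       -1.7450e-04 -5.2349e-04  5.2349e-04  5.2349e-04
  E            0.8077      0.3895       2.444    0.003826
  solve Keq expr → x = 1.7450e-04; check Q = 1.7140e-05

Direction: forward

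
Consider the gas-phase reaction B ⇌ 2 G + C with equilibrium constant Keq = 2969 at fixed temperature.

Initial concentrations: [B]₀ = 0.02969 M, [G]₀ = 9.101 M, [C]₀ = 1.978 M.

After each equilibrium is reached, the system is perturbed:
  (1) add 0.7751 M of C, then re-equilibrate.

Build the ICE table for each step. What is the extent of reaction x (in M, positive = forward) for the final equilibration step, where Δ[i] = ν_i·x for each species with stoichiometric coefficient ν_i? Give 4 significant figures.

Q₀ = 5518 vs Keq = 2969 ⇒ Q>K, reverse
Step 1:
                  B         G         C
  I         0.02969     9.101     1.978
  C         0.02424  -0.04847  -0.02424
  E         0.05393     9.053     1.954
  solve Keq expr → x = -0.02424; check Q = 2969
Then add 0.7751 M of C.
Step 2:
                  B         G         C
  I         0.05393     9.053     2.729
  C         0.02017  -0.04034  -0.02017
  E          0.0741     9.012     2.709
  solve Keq expr → x = -0.02017; check Q = 2969

x = -0.02017 M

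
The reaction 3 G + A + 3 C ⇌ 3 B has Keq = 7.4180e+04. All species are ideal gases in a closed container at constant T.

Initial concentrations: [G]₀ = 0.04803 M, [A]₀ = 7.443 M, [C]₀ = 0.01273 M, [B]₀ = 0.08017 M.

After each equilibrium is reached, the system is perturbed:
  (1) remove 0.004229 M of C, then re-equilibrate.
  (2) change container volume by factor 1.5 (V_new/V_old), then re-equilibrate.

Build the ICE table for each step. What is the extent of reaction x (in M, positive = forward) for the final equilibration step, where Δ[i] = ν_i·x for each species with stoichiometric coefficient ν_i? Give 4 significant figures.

Q₀ = 3.0288e+05 vs Keq = 7.4180e+04 ⇒ Q>K, reverse
Step 1:
                    G           A           C           B
  Initial     0.04803       7.443     0.01273     0.08017
  Change      0.00471     0.00157     0.00471    -0.00471
  Equil       0.05274       7.445     0.01744     0.07546
  solve Keq expr → x = -0.00157; check Q = 7.4180e+04
Then remove 0.004229 M of C.
Step 2:
                    G           A           C           B
  Initial     0.05274       7.445     0.01321     0.07546
  Change     0.002757  9.1888e-04    0.002757   -0.002757
  Equil        0.0555       7.445     0.01597      0.0727
  solve Keq expr → x = -9.1888e-04; check Q = 7.4180e+04
Then change container volume by factor 1.5 (V_new/V_old).
Step 3:
                    G           A           C           B
  Initial       0.037       4.964     0.01064     0.04847
  Change     0.004286    0.001429    0.004286   -0.004286
  Equil       0.04128       4.965     0.01493     0.04418
  solve Keq expr → x = -0.001429; check Q = 7.4180e+04

x = -0.001429 M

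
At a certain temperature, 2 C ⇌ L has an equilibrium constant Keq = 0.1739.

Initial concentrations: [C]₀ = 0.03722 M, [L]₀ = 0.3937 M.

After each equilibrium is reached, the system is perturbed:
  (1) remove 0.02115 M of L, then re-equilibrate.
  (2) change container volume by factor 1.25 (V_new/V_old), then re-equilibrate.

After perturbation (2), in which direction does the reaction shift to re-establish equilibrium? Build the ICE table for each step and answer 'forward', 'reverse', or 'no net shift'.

Direction: reverse

Q₀ = 284.2 vs Keq = 0.1739 ⇒ Q>K, reverse
Step 1:
                   C          L
  Initial    0.03722     0.3937
  Change      0.6318    -0.3159
  Equil        0.669    0.07782
  solve Keq expr → x = -0.3159; check Q = 0.1739
Then remove 0.02115 M of L.
Step 2:
                   C          L
  Initial      0.669    0.05667
  Change    -0.02907    0.01453
  Equil       0.6399    0.07121
  solve Keq expr → x = 0.01453; check Q = 0.1739
Then change container volume by factor 1.25 (V_new/V_old).
Step 3:
                   C          L
  Initial     0.5119    0.05697
  Change     0.01673  -0.008366
  Equil       0.5287     0.0486
  solve Keq expr → x = -0.008366; check Q = 0.1739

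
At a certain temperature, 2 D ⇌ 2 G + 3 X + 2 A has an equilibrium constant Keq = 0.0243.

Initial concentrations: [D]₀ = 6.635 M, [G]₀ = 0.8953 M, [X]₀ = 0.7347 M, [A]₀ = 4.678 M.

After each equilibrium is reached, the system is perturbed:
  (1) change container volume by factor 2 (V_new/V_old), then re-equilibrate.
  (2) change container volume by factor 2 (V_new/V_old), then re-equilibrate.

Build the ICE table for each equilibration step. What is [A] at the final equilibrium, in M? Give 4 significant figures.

Q₀ = 0.158 vs Keq = 0.0243 ⇒ Q>K, reverse
Step 1:
                  D         G         X         A
  Initial     6.635    0.8953    0.7347     4.678
  Change     0.1737   -0.1737   -0.2605   -0.1737
  Equil       6.809    0.7216    0.4742     4.504
  solve Keq expr → x = -0.08684; check Q = 0.0243
Then change container volume by factor 2 (V_new/V_old).
Step 2:
                  D         G         X         A
  Initial     3.404    0.3608    0.2371     2.252
  Change    -0.1882    0.1882    0.2822    0.1882
  Equil       3.216     0.549    0.5193      2.44
  solve Keq expr → x = 0.09408; check Q = 0.0243
Then change container volume by factor 2 (V_new/V_old).
Step 3:
                  D         G         X         A
  Initial     1.608    0.2745    0.2597      1.22
  Change    -0.1678    0.1678    0.2517    0.1678
  Equil        1.44    0.4423    0.5114     1.388
  solve Keq expr → x = 0.08391; check Q = 0.0243

[A]_eq = 1.388 M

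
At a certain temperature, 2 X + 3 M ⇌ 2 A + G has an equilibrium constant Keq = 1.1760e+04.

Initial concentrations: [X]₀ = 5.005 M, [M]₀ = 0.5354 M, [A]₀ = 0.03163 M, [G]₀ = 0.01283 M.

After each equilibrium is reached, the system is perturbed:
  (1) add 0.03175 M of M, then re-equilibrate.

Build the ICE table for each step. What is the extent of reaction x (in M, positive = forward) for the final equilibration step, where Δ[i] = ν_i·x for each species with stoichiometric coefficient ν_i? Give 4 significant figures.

Q₀ = 3.3387e-06 vs Keq = 1.1760e+04 ⇒ Q<K, forward
Step 1:
                    X           M           A           G
  Initial       5.005      0.5354     0.03163     0.01283
  Change      -0.3537     -0.5306      0.3537      0.1769
  Equil         4.651    0.004802      0.3854      0.1897
  solve Keq expr → x = 0.1769; check Q = 1.1760e+04
Then add 0.03175 M of M.
Step 2:
                    X           M           A           G
  Initial       4.651     0.03655      0.3854      0.1897
  Change     -0.02098    -0.03147     0.02098     0.01049
  Equil          4.63     0.00508      0.4063      0.2002
  solve Keq expr → x = 0.01049; check Q = 1.1760e+04

x = 0.01049 M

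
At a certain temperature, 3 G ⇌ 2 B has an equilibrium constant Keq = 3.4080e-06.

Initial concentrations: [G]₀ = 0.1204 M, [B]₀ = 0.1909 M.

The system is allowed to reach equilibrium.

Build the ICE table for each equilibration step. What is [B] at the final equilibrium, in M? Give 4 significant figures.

Q₀ = 20.88 vs Keq = 3.4080e-06 ⇒ Q>K, reverse
Step 1:
                  G         B
  init       0.1204    0.1909
  Δ          0.2856   -0.1904
  eq          0.406 4.7763e-04
  solve Keq expr → x = -0.09521; check Q = 3.4080e-06

[B]_eq = 4.7763e-04 M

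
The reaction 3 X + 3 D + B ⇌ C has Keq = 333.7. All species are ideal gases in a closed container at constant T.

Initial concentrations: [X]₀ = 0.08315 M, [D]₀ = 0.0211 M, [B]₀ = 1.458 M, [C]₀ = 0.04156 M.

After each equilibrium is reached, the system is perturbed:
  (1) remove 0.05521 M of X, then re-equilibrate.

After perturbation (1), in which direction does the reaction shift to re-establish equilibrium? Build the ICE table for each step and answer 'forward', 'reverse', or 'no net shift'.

Direction: reverse

Q₀ = 5.2782e+06 vs Keq = 333.7 ⇒ Q>K, reverse
Step 1:
                  X         D         B         C
  Initial   0.08315    0.0211     1.458   0.04156
  Change     0.1048    0.1048   0.03495  -0.03495
  Equil       0.188    0.1259     1.493  0.006612
  solve Keq expr → x = -0.03495; check Q = 333.7
Then remove 0.05521 M of X.
Step 2:
                  X         D         B         C
  Initial    0.1328    0.1259     1.493  0.006612
  Change   0.009239  0.009239   0.00308  -0.00308
  Equil       0.142    0.1352     1.496  0.003533
  solve Keq expr → x = -0.00308; check Q = 333.7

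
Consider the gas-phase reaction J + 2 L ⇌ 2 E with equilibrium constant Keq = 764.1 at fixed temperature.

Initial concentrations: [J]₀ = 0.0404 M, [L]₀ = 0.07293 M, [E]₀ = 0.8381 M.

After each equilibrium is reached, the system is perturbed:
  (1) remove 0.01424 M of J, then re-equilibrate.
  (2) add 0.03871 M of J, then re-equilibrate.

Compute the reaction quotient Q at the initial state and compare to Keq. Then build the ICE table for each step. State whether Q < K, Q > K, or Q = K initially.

Q₀ = 3269 vs Keq = 764.1 ⇒ Q>K, reverse
Step 1:
                  J         L         E
  I          0.0404   0.07293    0.8381
  C          0.0214    0.0428   -0.0428
  E          0.0618    0.1157    0.7953
  solve Keq expr → x = -0.0214; check Q = 764.1
Then remove 0.01424 M of J.
Step 2:
                  J         L         E
  I         0.04756    0.1157    0.7953
  C        0.004482  0.008963 -0.008963
  E         0.05204    0.1247    0.7863
  solve Keq expr → x = -0.004482; check Q = 764.1
Then add 0.03871 M of J.
Step 3:
                  J         L         E
  I         0.09075    0.1247    0.7863
  C        -0.01071  -0.02141   0.02141
  E         0.08005    0.1033    0.8077
  solve Keq expr → x = 0.01071; check Q = 764.1

Q₀ = 3269; Q > K (proceeds reverse)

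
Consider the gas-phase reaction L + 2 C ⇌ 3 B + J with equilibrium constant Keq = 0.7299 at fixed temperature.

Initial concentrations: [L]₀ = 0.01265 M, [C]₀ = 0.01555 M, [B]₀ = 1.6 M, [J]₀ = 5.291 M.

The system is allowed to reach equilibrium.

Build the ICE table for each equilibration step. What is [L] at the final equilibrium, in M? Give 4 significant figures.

Q₀ = 7.0851e+06 vs Keq = 0.7299 ⇒ Q>K, reverse
Step 1:
                  L         C         B         J
  I         0.01265   0.01555       1.6     5.291
  C          0.4143    0.8286    -1.243   -0.4143
  E           0.427    0.8442    0.3571     4.877
  solve Keq expr → x = -0.4143; check Q = 0.7299

[L]_eq = 0.427 M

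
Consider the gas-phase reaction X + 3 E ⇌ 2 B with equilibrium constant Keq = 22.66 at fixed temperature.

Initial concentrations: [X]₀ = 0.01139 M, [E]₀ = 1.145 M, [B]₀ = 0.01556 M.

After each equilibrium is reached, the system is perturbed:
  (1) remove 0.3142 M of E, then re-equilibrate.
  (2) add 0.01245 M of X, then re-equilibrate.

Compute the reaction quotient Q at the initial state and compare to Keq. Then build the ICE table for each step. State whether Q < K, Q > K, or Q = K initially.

Q₀ = 0.01416; Q < K (proceeds forward)

Q₀ = 0.01416 vs Keq = 22.66 ⇒ Q<K, forward
Step 1:
                  X         E         B
  init      0.01139     1.145   0.01556
  Δ        -0.01134  -0.03403   0.02269
  eq      4.7076e-05     1.111   0.03825
  solve Keq expr → x = 0.01134; check Q = 22.66
Then remove 0.3142 M of E.
Step 2:
                  X         E         B
  init    4.7076e-05    0.7968   0.03825
  Δ       7.9370e-05 2.3811e-04 -1.5874e-04
  eq      1.2645e-04     0.797   0.03809
  solve Keq expr → x = -7.9370e-05; check Q = 22.66
Then add 0.01245 M of X.
Step 3:
                  X         E         B
  init      0.01258     0.797   0.03809
  Δ        -0.01218  -0.03655   0.02437
  eq      3.9146e-04    0.7605   0.06246
  solve Keq expr → x = 0.01218; check Q = 22.66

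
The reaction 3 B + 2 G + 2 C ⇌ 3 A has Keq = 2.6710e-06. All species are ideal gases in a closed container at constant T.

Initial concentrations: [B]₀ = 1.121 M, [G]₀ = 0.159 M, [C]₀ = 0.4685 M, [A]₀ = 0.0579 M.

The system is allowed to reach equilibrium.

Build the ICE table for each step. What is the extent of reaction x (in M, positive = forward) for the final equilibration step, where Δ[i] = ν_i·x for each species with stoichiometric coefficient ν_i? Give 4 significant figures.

x = -0.01814 M

Q₀ = 0.02483 vs Keq = 2.6710e-06 ⇒ Q>K, reverse
Step 1:
                   B          G          C          A
  I            1.121      0.159     0.4685     0.0579
  C          0.05442    0.03628    0.03628   -0.05442
  E            1.175     0.1953     0.5048    0.00348
  solve Keq expr → x = -0.01814; check Q = 2.6710e-06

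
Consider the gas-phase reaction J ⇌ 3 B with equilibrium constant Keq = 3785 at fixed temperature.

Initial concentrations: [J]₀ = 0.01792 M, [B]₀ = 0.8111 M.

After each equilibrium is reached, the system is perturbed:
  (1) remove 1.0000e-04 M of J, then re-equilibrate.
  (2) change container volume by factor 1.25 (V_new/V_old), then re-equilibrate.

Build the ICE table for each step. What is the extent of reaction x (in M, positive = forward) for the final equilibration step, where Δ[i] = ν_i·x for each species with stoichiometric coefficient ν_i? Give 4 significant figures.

x = 4.9028e-05 M

Q₀ = 29.78 vs Keq = 3785 ⇒ Q<K, forward
Step 1:
                  J         B
  I         0.01792    0.8111
  C        -0.01775   0.05325
  E       1.7061e-04    0.8643
  solve Keq expr → x = 0.01775; check Q = 3785
Then remove 1.0000e-04 M of J.
Step 2:
                  J         B
  I       7.0608e-05    0.8643
  C       9.9823e-05 -2.9947e-04
  E       1.7043e-04     0.864
  solve Keq expr → x = -9.9823e-05; check Q = 3785
Then change container volume by factor 1.25 (V_new/V_old).
Step 3:
                  J         B
  I       1.3634e-04    0.6912
  C       -4.9028e-05 1.4709e-04
  E       8.7316e-05    0.6914
  solve Keq expr → x = 4.9028e-05; check Q = 3785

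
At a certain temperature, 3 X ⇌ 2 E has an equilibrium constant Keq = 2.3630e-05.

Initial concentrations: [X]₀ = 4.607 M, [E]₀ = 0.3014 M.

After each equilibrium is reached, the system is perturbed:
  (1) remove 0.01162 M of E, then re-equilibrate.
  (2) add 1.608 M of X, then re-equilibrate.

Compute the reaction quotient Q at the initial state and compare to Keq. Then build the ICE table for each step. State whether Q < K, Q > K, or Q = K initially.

Q₀ = 9.2903e-04 vs Keq = 2.3630e-05 ⇒ Q>K, reverse
Step 1:
                  X         E
  I           4.607    0.3014
  C          0.3711   -0.2474
  E           4.978   0.05399
  solve Keq expr → x = -0.1237; check Q = 2.3630e-05
Then remove 0.01162 M of E.
Step 2:
                  X         E
  I           4.978   0.04237
  C        -0.01702   0.01134
  E           4.961   0.05372
  solve Keq expr → x = 0.005672; check Q = 2.3630e-05
Then add 1.608 M of X.
Step 3:
                  X         E
  I           6.569   0.05372
  C        -0.04105   0.02736
  E           6.528   0.08108
  solve Keq expr → x = 0.01368; check Q = 2.3630e-05

Q₀ = 9.2903e-04; Q > K (proceeds reverse)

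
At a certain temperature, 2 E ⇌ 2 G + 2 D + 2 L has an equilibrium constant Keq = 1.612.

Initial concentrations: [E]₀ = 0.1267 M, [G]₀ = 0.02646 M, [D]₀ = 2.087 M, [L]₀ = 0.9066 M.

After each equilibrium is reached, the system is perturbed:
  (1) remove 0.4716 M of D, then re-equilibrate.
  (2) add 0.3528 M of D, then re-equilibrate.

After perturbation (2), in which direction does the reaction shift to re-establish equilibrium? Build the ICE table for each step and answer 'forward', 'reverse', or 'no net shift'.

Direction: reverse

Q₀ = 0.1561 vs Keq = 1.612 ⇒ Q<K, forward
Step 1:
                    E           G           D           L
  I            0.1267     0.02646       2.087      0.9066
  C          -0.03315     0.03315     0.03315     0.03315
  E           0.09355     0.05961        2.12      0.9398
  solve Keq expr → x = 0.01658; check Q = 1.612
Then remove 0.4716 M of D.
Step 2:
                    E           G           D           L
  I           0.09355     0.05961       1.649      0.9398
  C         -0.008816    0.008816    0.008816    0.008816
  E           0.08473     0.06843       1.657      0.9486
  solve Keq expr → x = 0.004408; check Q = 1.612
Then add 0.3528 M of D.
Step 3:
                    E           G           D           L
  I           0.08473     0.06843        2.01      0.9486
  C          0.006819   -0.006819   -0.006819   -0.006819
  E           0.09155     0.06161       2.003      0.9417
  solve Keq expr → x = -0.003409; check Q = 1.612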